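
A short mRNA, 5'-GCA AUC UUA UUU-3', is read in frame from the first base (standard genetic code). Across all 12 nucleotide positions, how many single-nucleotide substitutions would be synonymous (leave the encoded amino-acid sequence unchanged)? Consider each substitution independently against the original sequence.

8

Codon 1 (GCA, Ala): 3 synonymous substitutions.
Codon 2 (AUC, Ile): 2 synonymous substitutions.
Codon 3 (UUA, Leu): 2 synonymous substitutions.
Codon 4 (UUU, Phe): 1 synonymous substitution.
Total: 3 + 2 + 2 + 1 = 8.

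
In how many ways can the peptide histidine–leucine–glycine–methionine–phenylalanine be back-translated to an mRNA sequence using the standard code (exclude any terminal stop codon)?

His: 2 codons.
Leu: 6 codons.
Gly: 4 codons.
Met: 1 codon.
Phe: 2 codons.
2 × 6 × 4 × 1 × 2 = 96.

96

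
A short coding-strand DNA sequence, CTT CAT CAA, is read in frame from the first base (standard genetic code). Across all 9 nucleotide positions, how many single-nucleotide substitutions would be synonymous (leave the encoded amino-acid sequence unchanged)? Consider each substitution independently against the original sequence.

Codon 1 (CTT, Leu): 3 synonymous substitutions.
Codon 2 (CAT, His): 1 synonymous substitution.
Codon 3 (CAA, Gln): 1 synonymous substitution.
Total: 3 + 1 + 1 = 5.

5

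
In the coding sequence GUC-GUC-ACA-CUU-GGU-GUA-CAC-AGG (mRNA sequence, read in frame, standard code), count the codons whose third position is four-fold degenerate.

Codon 1 GUC (Val): third position 4-fold.
Codon 2 GUC (Val): third position 4-fold.
Codon 3 ACA (Thr): third position 4-fold.
Codon 4 CUU (Leu): third position 4-fold.
Codon 5 GGU (Gly): third position 4-fold.
Codon 6 GUA (Val): third position 4-fold.
Codon 7 CAC (His): third position 2-fold.
Codon 8 AGG (Arg): third position 2-fold.
Four-fold degenerate third positions: 6.

6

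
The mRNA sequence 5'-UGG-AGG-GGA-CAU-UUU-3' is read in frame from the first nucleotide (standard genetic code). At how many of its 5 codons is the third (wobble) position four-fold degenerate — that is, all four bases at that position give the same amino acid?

Codon 1 UGG (Trp): third position 1-fold.
Codon 2 AGG (Arg): third position 2-fold.
Codon 3 GGA (Gly): third position 4-fold.
Codon 4 CAU (His): third position 2-fold.
Codon 5 UUU (Phe): third position 2-fold.
Four-fold degenerate third positions: 1.

1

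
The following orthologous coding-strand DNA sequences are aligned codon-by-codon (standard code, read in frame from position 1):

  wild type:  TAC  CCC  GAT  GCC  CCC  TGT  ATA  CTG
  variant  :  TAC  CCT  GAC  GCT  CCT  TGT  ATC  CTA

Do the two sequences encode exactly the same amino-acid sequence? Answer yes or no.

Codon 1: TAC Tyr / TAC Tyr — identical.
Codon 2: CCC Pro / CCT Pro — synonymous.
Codon 3: GAT Asp / GAC Asp — synonymous.
Codon 4: GCC Ala / GCT Ala — synonymous.
Codon 5: CCC Pro / CCT Pro — synonymous.
Codon 6: TGT Cys / TGT Cys — identical.
Codon 7: ATA Ile / ATC Ile — synonymous.
Codon 8: CTG Leu / CTA Leu — synonymous.
Nonsynonymous differences: 0 → same protein.

yes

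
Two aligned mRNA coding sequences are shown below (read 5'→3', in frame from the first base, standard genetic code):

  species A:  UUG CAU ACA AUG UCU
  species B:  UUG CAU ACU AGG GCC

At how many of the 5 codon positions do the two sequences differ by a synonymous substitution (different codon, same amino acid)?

Codon 1: UUG Leu / UUG Leu — identical.
Codon 2: CAU His / CAU His — identical.
Codon 3: ACA Thr / ACU Thr — synonymous.
Codon 4: AUG Met / AGG Arg — nonsynonymous.
Codon 5: UCU Ser / GCC Ala — nonsynonymous.
Synonymous differences: 1.

1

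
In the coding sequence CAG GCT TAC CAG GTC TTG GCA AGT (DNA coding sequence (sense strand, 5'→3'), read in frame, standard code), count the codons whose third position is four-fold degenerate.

Codon 1 CAG (Gln): third position 2-fold.
Codon 2 GCT (Ala): third position 4-fold.
Codon 3 TAC (Tyr): third position 2-fold.
Codon 4 CAG (Gln): third position 2-fold.
Codon 5 GTC (Val): third position 4-fold.
Codon 6 TTG (Leu): third position 2-fold.
Codon 7 GCA (Ala): third position 4-fold.
Codon 8 AGT (Ser): third position 2-fold.
Four-fold degenerate third positions: 3.

3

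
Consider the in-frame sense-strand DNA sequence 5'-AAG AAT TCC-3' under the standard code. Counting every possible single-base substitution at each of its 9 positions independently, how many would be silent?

Codon 1 (AAG, Lys): 1 synonymous substitution.
Codon 2 (AAT, Asn): 1 synonymous substitution.
Codon 3 (TCC, Ser): 3 synonymous substitutions.
Total: 1 + 1 + 3 = 5.

5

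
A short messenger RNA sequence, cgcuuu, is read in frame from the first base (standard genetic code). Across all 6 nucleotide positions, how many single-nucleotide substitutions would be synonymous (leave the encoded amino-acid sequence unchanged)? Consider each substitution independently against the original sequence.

Codon 1 (CGC, Arg): 3 synonymous substitutions.
Codon 2 (UUU, Phe): 1 synonymous substitution.
Total: 3 + 1 = 4.

4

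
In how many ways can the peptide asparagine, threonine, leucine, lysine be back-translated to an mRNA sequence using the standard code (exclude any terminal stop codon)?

Asn: 2 codons.
Thr: 4 codons.
Leu: 6 codons.
Lys: 2 codons.
2 × 4 × 6 × 2 = 96.

96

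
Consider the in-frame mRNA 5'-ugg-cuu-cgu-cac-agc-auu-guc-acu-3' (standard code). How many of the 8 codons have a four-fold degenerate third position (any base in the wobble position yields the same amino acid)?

Codon 1 UGG (Trp): third position 1-fold.
Codon 2 CUU (Leu): third position 4-fold.
Codon 3 CGU (Arg): third position 4-fold.
Codon 4 CAC (His): third position 2-fold.
Codon 5 AGC (Ser): third position 2-fold.
Codon 6 AUU (Ile): third position 3-fold.
Codon 7 GUC (Val): third position 4-fold.
Codon 8 ACU (Thr): third position 4-fold.
Four-fold degenerate third positions: 4.

4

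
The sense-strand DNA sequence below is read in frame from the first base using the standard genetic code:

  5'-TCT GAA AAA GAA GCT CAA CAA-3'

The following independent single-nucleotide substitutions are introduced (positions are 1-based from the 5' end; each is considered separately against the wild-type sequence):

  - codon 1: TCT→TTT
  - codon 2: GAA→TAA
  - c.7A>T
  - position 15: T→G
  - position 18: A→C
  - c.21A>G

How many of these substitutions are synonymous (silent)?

Codon 1: TCT (Ser) → TTT (Phe) — missense.
Codon 2: GAA (Glu) → TAA (Stop) — nonsense.
Codon 3: AAA (Lys) → TAA (Stop) — nonsense.
Codon 5: GCT (Ala) → GCG (Ala) — synonymous.
Codon 6: CAA (Gln) → CAC (His) — missense.
Codon 7: CAA (Gln) → CAG (Gln) — synonymous.
Synonymous: 2 of 6.

2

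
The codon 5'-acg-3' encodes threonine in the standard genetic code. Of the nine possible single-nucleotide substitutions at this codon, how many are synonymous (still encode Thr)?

3

Position 1: none → 0 synonymous.
Position 2: none → 0 synonymous.
Position 3: ACT, ACC, ACA → 3 synonymous.
Total: 0 + 0 + 3 = 3.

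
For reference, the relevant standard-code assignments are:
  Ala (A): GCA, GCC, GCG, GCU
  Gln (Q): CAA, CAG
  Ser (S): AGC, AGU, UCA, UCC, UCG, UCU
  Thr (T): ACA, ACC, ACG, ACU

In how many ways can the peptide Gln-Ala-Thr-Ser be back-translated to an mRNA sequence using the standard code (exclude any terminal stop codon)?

Gln: 2 codons.
Ala: 4 codons.
Thr: 4 codons.
Ser: 6 codons.
2 × 4 × 4 × 6 = 192.

192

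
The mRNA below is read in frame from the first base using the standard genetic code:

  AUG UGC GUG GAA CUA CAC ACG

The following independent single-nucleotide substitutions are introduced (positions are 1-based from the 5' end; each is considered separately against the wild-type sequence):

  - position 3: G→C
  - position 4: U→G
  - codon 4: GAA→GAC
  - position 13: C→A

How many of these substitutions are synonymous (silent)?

0

Codon 1: AUG (Met) → AUC (Ile) — missense.
Codon 2: UGC (Cys) → GGC (Gly) — missense.
Codon 4: GAA (Glu) → GAC (Asp) — missense.
Codon 5: CUA (Leu) → AUA (Ile) — missense.
Synonymous: 0 of 4.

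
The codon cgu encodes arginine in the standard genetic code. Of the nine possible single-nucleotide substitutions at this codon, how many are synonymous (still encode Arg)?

Position 1: none → 0 synonymous.
Position 2: none → 0 synonymous.
Position 3: CGC, CGA, CGG → 3 synonymous.
Total: 0 + 0 + 3 = 3.

3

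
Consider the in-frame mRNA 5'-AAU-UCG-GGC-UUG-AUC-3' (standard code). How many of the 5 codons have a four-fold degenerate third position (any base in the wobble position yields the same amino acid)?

2

Codon 1 AAU (Asn): third position 2-fold.
Codon 2 UCG (Ser): third position 4-fold.
Codon 3 GGC (Gly): third position 4-fold.
Codon 4 UUG (Leu): third position 2-fold.
Codon 5 AUC (Ile): third position 3-fold.
Four-fold degenerate third positions: 2.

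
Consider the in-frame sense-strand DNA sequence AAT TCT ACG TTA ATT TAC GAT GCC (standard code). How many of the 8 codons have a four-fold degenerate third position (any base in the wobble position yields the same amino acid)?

3

Codon 1 AAT (Asn): third position 2-fold.
Codon 2 TCT (Ser): third position 4-fold.
Codon 3 ACG (Thr): third position 4-fold.
Codon 4 TTA (Leu): third position 2-fold.
Codon 5 ATT (Ile): third position 3-fold.
Codon 6 TAC (Tyr): third position 2-fold.
Codon 7 GAT (Asp): third position 2-fold.
Codon 8 GCC (Ala): third position 4-fold.
Four-fold degenerate third positions: 3.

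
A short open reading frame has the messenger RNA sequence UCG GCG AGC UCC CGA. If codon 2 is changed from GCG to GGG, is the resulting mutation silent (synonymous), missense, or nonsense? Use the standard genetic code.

Position 5 falls in codon 2: GCG → Ala.
After the substitution the codon is GGG → Gly.
Ala ≠ Gly, so this is a missense mutation.

missense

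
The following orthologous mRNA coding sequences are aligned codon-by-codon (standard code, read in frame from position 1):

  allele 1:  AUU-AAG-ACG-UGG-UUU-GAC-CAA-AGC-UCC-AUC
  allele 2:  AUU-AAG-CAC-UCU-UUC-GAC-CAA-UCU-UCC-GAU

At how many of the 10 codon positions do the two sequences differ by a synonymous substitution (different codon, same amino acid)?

2

Codon 1: AUU Ile / AUU Ile — identical.
Codon 2: AAG Lys / AAG Lys — identical.
Codon 3: ACG Thr / CAC His — nonsynonymous.
Codon 4: UGG Trp / UCU Ser — nonsynonymous.
Codon 5: UUU Phe / UUC Phe — synonymous.
Codon 6: GAC Asp / GAC Asp — identical.
Codon 7: CAA Gln / CAA Gln — identical.
Codon 8: AGC Ser / UCU Ser — synonymous.
Codon 9: UCC Ser / UCC Ser — identical.
Codon 10: AUC Ile / GAU Asp — nonsynonymous.
Synonymous differences: 2.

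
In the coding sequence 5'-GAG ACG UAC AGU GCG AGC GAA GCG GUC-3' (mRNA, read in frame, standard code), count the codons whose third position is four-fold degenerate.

Codon 1 GAG (Glu): third position 2-fold.
Codon 2 ACG (Thr): third position 4-fold.
Codon 3 UAC (Tyr): third position 2-fold.
Codon 4 AGU (Ser): third position 2-fold.
Codon 5 GCG (Ala): third position 4-fold.
Codon 6 AGC (Ser): third position 2-fold.
Codon 7 GAA (Glu): third position 2-fold.
Codon 8 GCG (Ala): third position 4-fold.
Codon 9 GUC (Val): third position 4-fold.
Four-fold degenerate third positions: 4.

4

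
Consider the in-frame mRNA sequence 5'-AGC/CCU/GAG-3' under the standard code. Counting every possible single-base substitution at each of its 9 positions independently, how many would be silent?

5

Codon 1 (AGC, Ser): 1 synonymous substitution.
Codon 2 (CCU, Pro): 3 synonymous substitutions.
Codon 3 (GAG, Glu): 1 synonymous substitution.
Total: 1 + 3 + 1 = 5.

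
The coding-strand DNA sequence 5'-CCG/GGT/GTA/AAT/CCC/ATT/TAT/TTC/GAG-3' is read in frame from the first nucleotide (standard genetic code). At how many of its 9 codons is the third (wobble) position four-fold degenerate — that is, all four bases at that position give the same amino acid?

Codon 1 CCG (Pro): third position 4-fold.
Codon 2 GGT (Gly): third position 4-fold.
Codon 3 GTA (Val): third position 4-fold.
Codon 4 AAT (Asn): third position 2-fold.
Codon 5 CCC (Pro): third position 4-fold.
Codon 6 ATT (Ile): third position 3-fold.
Codon 7 TAT (Tyr): third position 2-fold.
Codon 8 TTC (Phe): third position 2-fold.
Codon 9 GAG (Glu): third position 2-fold.
Four-fold degenerate third positions: 4.

4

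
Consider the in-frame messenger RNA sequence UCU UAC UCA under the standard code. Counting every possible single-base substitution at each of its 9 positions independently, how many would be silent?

7

Codon 1 (UCU, Ser): 3 synonymous substitutions.
Codon 2 (UAC, Tyr): 1 synonymous substitution.
Codon 3 (UCA, Ser): 3 synonymous substitutions.
Total: 3 + 1 + 3 = 7.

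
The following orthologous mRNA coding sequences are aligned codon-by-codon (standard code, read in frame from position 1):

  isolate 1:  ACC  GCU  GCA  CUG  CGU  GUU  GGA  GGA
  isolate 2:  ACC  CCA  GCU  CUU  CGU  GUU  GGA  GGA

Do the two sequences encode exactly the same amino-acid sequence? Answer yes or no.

no

Codon 1: ACC Thr / ACC Thr — identical.
Codon 2: GCU Ala / CCA Pro — nonsynonymous.
Codon 3: GCA Ala / GCU Ala — synonymous.
Codon 4: CUG Leu / CUU Leu — synonymous.
Codon 5: CGU Arg / CGU Arg — identical.
Codon 6: GUU Val / GUU Val — identical.
Codon 7: GGA Gly / GGA Gly — identical.
Codon 8: GGA Gly / GGA Gly — identical.
Nonsynonymous differences: 1 → different protein.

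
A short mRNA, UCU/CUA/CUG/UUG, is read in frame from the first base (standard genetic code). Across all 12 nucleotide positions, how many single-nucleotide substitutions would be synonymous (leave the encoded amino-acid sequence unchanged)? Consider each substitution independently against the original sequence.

Codon 1 (UCU, Ser): 3 synonymous substitutions.
Codon 2 (CUA, Leu): 4 synonymous substitutions.
Codon 3 (CUG, Leu): 4 synonymous substitutions.
Codon 4 (UUG, Leu): 2 synonymous substitutions.
Total: 3 + 4 + 4 + 2 = 13.

13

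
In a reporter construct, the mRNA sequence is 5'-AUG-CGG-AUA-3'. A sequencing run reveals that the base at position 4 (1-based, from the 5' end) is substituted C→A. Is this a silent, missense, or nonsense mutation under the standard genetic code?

silent

Position 4 falls in codon 2: CGG → Arg.
After the substitution the codon is AGG → Arg.
Both encode Arg, so the change is synonymous.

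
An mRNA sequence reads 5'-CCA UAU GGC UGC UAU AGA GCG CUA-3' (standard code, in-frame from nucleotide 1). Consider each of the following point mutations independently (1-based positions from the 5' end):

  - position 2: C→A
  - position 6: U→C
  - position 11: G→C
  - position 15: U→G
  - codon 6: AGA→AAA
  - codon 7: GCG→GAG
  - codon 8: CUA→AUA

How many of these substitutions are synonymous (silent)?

1

Codon 1: CCA (Pro) → CAA (Gln) — missense.
Codon 2: UAU (Tyr) → UAC (Tyr) — synonymous.
Codon 4: UGC (Cys) → UCC (Ser) — missense.
Codon 5: UAU (Tyr) → UAG (Stop) — nonsense.
Codon 6: AGA (Arg) → AAA (Lys) — missense.
Codon 7: GCG (Ala) → GAG (Glu) — missense.
Codon 8: CUA (Leu) → AUA (Ile) — missense.
Synonymous: 1 of 7.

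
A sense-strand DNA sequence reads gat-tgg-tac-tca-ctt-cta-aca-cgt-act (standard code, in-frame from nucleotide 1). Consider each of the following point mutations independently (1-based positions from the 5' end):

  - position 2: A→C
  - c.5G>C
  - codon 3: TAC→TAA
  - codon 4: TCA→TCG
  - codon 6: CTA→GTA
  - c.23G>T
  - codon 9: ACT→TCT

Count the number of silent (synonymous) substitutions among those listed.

1

Codon 1: GAT (Asp) → GCT (Ala) — missense.
Codon 2: TGG (Trp) → TCG (Ser) — missense.
Codon 3: TAC (Tyr) → TAA (Stop) — nonsense.
Codon 4: TCA (Ser) → TCG (Ser) — synonymous.
Codon 6: CTA (Leu) → GTA (Val) — missense.
Codon 8: CGT (Arg) → CTT (Leu) — missense.
Codon 9: ACT (Thr) → TCT (Ser) — missense.
Synonymous: 1 of 7.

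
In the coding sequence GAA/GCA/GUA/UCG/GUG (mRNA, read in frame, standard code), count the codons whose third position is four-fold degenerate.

Codon 1 GAA (Glu): third position 2-fold.
Codon 2 GCA (Ala): third position 4-fold.
Codon 3 GUA (Val): third position 4-fold.
Codon 4 UCG (Ser): third position 4-fold.
Codon 5 GUG (Val): third position 4-fold.
Four-fold degenerate third positions: 4.

4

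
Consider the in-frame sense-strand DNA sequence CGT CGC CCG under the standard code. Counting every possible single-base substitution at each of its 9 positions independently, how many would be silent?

Codon 1 (CGT, Arg): 3 synonymous substitutions.
Codon 2 (CGC, Arg): 3 synonymous substitutions.
Codon 3 (CCG, Pro): 3 synonymous substitutions.
Total: 3 + 3 + 3 = 9.

9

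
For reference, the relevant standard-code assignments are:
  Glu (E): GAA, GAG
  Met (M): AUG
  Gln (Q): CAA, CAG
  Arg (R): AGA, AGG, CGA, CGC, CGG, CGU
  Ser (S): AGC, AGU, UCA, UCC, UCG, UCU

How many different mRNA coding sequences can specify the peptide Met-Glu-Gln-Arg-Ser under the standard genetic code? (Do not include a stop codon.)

144

Met: 1 codon.
Glu: 2 codons.
Gln: 2 codons.
Arg: 6 codons.
Ser: 6 codons.
1 × 2 × 2 × 6 × 6 = 144.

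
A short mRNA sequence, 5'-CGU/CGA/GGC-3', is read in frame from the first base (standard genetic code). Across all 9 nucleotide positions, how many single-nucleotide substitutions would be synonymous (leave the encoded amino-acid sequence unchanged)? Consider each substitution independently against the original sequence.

Codon 1 (CGU, Arg): 3 synonymous substitutions.
Codon 2 (CGA, Arg): 4 synonymous substitutions.
Codon 3 (GGC, Gly): 3 synonymous substitutions.
Total: 3 + 4 + 3 = 10.

10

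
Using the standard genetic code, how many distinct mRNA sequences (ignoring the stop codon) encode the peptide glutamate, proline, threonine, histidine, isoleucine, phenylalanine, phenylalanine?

Glu: 2 codons.
Pro: 4 codons.
Thr: 4 codons.
His: 2 codons.
Ile: 3 codons.
Phe: 2 codons.
Phe: 2 codons.
2 × 4 × 4 × 2 × 3 × 2 × 2 = 768.

768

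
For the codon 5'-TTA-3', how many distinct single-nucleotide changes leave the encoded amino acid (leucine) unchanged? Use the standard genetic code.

2

Position 1: CTA → 1 synonymous.
Position 2: none → 0 synonymous.
Position 3: TTG → 1 synonymous.
Total: 1 + 0 + 1 = 2.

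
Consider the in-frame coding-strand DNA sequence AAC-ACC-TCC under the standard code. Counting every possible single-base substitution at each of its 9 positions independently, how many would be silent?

Codon 1 (AAC, Asn): 1 synonymous substitution.
Codon 2 (ACC, Thr): 3 synonymous substitutions.
Codon 3 (TCC, Ser): 3 synonymous substitutions.
Total: 1 + 3 + 3 = 7.

7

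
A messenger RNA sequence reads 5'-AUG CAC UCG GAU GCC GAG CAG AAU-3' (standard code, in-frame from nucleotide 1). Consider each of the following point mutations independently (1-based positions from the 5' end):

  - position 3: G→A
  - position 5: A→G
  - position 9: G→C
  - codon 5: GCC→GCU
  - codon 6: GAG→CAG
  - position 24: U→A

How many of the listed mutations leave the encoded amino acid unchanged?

Codon 1: AUG (Met) → AUA (Ile) — missense.
Codon 2: CAC (His) → CGC (Arg) — missense.
Codon 3: UCG (Ser) → UCC (Ser) — synonymous.
Codon 5: GCC (Ala) → GCU (Ala) — synonymous.
Codon 6: GAG (Glu) → CAG (Gln) — missense.
Codon 8: AAU (Asn) → AAA (Lys) — missense.
Synonymous: 2 of 6.

2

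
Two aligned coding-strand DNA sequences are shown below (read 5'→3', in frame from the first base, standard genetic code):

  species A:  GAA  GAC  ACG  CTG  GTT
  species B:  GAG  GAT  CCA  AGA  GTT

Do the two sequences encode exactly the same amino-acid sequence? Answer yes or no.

Codon 1: GAA Glu / GAG Glu — synonymous.
Codon 2: GAC Asp / GAT Asp — synonymous.
Codon 3: ACG Thr / CCA Pro — nonsynonymous.
Codon 4: CTG Leu / AGA Arg — nonsynonymous.
Codon 5: GTT Val / GTT Val — identical.
Nonsynonymous differences: 2 → different protein.

no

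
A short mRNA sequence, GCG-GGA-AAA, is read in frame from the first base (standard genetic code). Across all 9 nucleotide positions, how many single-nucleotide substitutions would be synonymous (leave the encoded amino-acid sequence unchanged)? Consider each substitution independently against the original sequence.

Codon 1 (GCG, Ala): 3 synonymous substitutions.
Codon 2 (GGA, Gly): 3 synonymous substitutions.
Codon 3 (AAA, Lys): 1 synonymous substitution.
Total: 3 + 3 + 1 = 7.

7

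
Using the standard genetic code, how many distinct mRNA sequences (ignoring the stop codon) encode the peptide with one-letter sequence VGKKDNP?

Val: 4 codons.
Gly: 4 codons.
Lys: 2 codons.
Lys: 2 codons.
Asp: 2 codons.
Asn: 2 codons.
Pro: 4 codons.
4 × 4 × 2 × 2 × 2 × 2 × 4 = 1024.

1024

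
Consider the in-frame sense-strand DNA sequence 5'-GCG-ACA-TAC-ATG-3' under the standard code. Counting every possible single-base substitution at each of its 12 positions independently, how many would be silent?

7

Codon 1 (GCG, Ala): 3 synonymous substitutions.
Codon 2 (ACA, Thr): 3 synonymous substitutions.
Codon 3 (TAC, Tyr): 1 synonymous substitution.
Codon 4 (ATG, Met): 0 synonymous substitutions.
Total: 3 + 3 + 1 + 0 = 7.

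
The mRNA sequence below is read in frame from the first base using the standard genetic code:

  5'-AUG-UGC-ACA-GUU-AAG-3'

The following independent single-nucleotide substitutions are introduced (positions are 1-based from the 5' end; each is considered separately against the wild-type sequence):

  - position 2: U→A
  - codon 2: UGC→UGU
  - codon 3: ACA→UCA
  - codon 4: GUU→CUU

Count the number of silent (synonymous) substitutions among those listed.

1

Codon 1: AUG (Met) → AAG (Lys) — missense.
Codon 2: UGC (Cys) → UGU (Cys) — synonymous.
Codon 3: ACA (Thr) → UCA (Ser) — missense.
Codon 4: GUU (Val) → CUU (Leu) — missense.
Synonymous: 1 of 4.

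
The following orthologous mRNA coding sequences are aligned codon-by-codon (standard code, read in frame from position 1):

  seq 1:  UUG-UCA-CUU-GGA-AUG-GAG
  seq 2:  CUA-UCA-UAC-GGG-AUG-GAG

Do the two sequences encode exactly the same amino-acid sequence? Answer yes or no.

Codon 1: UUG Leu / CUA Leu — synonymous.
Codon 2: UCA Ser / UCA Ser — identical.
Codon 3: CUU Leu / UAC Tyr — nonsynonymous.
Codon 4: GGA Gly / GGG Gly — synonymous.
Codon 5: AUG Met / AUG Met — identical.
Codon 6: GAG Glu / GAG Glu — identical.
Nonsynonymous differences: 1 → different protein.

no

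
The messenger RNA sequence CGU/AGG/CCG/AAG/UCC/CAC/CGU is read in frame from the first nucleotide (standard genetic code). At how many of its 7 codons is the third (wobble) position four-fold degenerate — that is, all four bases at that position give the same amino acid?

Codon 1 CGU (Arg): third position 4-fold.
Codon 2 AGG (Arg): third position 2-fold.
Codon 3 CCG (Pro): third position 4-fold.
Codon 4 AAG (Lys): third position 2-fold.
Codon 5 UCC (Ser): third position 4-fold.
Codon 6 CAC (His): third position 2-fold.
Codon 7 CGU (Arg): third position 4-fold.
Four-fold degenerate third positions: 4.

4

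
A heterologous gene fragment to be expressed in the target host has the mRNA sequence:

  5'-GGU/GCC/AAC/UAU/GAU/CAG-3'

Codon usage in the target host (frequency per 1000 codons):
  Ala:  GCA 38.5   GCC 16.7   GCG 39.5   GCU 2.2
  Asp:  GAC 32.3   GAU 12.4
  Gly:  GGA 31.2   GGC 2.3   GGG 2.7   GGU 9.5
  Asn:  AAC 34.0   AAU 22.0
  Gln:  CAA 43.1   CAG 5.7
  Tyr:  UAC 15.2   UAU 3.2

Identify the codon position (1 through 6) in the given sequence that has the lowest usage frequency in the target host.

Codon 1 GGU (Gly): 9.5 per 1000.
Codon 2 GCC (Ala): 16.7 per 1000.
Codon 3 AAC (Asn): 34.0 per 1000.
Codon 4 UAU (Tyr): 3.2 per 1000.
Codon 5 GAU (Asp): 12.4 per 1000.
Codon 6 CAG (Gln): 5.7 per 1000.
Lowest frequency is 3.2 at codon 4.

4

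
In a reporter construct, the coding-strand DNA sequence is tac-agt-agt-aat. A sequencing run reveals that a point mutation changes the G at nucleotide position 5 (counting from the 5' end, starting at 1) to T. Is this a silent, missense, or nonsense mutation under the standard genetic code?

missense

Position 5 falls in codon 2: AGT → Ser.
After the substitution the codon is ATT → Ile.
Ser ≠ Ile, so this is a missense mutation.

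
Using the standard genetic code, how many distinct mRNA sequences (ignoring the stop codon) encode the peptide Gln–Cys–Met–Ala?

Gln: 2 codons.
Cys: 2 codons.
Met: 1 codon.
Ala: 4 codons.
2 × 2 × 1 × 4 = 16.

16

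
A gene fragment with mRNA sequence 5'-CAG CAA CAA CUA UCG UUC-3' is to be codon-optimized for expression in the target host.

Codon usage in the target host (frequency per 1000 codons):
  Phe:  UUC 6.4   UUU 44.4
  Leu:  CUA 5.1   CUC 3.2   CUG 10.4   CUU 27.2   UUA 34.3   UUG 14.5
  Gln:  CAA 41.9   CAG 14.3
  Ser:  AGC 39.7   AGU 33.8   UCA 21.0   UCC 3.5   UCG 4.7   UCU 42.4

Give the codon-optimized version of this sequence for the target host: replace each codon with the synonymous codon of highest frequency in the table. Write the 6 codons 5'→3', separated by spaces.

Codon 1 (Gln): best is CAA at 41.9.
Codon 2 (Gln): best is CAA at 41.9.
Codon 3 (Gln): best is CAA at 41.9.
Codon 4 (Leu): best is UUA at 34.3.
Codon 5 (Ser): best is UCU at 42.4.
Codon 6 (Phe): best is UUU at 44.4.

CAA CAA CAA UUA UCU UUU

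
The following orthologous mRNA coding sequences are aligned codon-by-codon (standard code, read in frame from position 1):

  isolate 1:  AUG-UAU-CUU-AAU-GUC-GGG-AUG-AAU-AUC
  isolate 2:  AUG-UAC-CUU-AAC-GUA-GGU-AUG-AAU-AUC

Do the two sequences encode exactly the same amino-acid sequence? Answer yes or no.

Codon 1: AUG Met / AUG Met — identical.
Codon 2: UAU Tyr / UAC Tyr — synonymous.
Codon 3: CUU Leu / CUU Leu — identical.
Codon 4: AAU Asn / AAC Asn — synonymous.
Codon 5: GUC Val / GUA Val — synonymous.
Codon 6: GGG Gly / GGU Gly — synonymous.
Codon 7: AUG Met / AUG Met — identical.
Codon 8: AAU Asn / AAU Asn — identical.
Codon 9: AUC Ile / AUC Ile — identical.
Nonsynonymous differences: 0 → same protein.

yes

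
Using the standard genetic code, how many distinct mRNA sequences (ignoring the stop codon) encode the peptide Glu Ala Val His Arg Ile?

1152

Glu: 2 codons.
Ala: 4 codons.
Val: 4 codons.
His: 2 codons.
Arg: 6 codons.
Ile: 3 codons.
2 × 4 × 4 × 2 × 6 × 3 = 1152.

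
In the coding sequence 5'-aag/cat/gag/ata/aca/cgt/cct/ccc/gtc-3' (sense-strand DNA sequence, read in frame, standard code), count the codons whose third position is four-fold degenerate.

Codon 1 AAG (Lys): third position 2-fold.
Codon 2 CAT (His): third position 2-fold.
Codon 3 GAG (Glu): third position 2-fold.
Codon 4 ATA (Ile): third position 3-fold.
Codon 5 ACA (Thr): third position 4-fold.
Codon 6 CGT (Arg): third position 4-fold.
Codon 7 CCT (Pro): third position 4-fold.
Codon 8 CCC (Pro): third position 4-fold.
Codon 9 GTC (Val): third position 4-fold.
Four-fold degenerate third positions: 5.

5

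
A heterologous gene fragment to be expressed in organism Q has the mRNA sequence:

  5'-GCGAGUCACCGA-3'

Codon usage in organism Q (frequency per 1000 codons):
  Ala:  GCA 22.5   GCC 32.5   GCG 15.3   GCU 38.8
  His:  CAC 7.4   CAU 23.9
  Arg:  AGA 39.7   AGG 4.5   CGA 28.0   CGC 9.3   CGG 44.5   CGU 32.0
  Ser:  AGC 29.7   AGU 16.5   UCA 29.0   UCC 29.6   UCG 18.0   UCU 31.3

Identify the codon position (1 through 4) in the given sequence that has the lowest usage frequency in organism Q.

3

Codon 1 GCG (Ala): 15.3 per 1000.
Codon 2 AGU (Ser): 16.5 per 1000.
Codon 3 CAC (His): 7.4 per 1000.
Codon 4 CGA (Arg): 28.0 per 1000.
Lowest frequency is 7.4 at codon 3.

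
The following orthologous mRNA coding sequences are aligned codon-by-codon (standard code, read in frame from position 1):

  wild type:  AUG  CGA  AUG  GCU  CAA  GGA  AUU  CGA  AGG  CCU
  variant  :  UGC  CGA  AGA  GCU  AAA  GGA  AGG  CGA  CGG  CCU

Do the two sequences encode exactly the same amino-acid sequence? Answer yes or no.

no

Codon 1: AUG Met / UGC Cys — nonsynonymous.
Codon 2: CGA Arg / CGA Arg — identical.
Codon 3: AUG Met / AGA Arg — nonsynonymous.
Codon 4: GCU Ala / GCU Ala — identical.
Codon 5: CAA Gln / AAA Lys — nonsynonymous.
Codon 6: GGA Gly / GGA Gly — identical.
Codon 7: AUU Ile / AGG Arg — nonsynonymous.
Codon 8: CGA Arg / CGA Arg — identical.
Codon 9: AGG Arg / CGG Arg — synonymous.
Codon 10: CCU Pro / CCU Pro — identical.
Nonsynonymous differences: 4 → different protein.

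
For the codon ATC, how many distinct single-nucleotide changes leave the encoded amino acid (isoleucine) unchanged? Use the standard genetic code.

Position 1: none → 0 synonymous.
Position 2: none → 0 synonymous.
Position 3: ATT, ATA → 2 synonymous.
Total: 0 + 0 + 2 = 2.

2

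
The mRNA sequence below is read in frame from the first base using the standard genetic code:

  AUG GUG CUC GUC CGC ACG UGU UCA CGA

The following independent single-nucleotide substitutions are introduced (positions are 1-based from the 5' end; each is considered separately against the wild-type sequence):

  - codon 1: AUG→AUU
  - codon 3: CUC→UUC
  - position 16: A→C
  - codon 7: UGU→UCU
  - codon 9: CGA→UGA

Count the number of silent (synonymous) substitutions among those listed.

0

Codon 1: AUG (Met) → AUU (Ile) — missense.
Codon 3: CUC (Leu) → UUC (Phe) — missense.
Codon 6: ACG (Thr) → CCG (Pro) — missense.
Codon 7: UGU (Cys) → UCU (Ser) — missense.
Codon 9: CGA (Arg) → UGA (Stop) — nonsense.
Synonymous: 0 of 5.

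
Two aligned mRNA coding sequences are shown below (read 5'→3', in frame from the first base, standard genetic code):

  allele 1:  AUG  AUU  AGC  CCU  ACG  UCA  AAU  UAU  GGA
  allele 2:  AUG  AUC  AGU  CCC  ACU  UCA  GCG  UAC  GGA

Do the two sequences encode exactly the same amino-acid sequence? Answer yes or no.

Codon 1: AUG Met / AUG Met — identical.
Codon 2: AUU Ile / AUC Ile — synonymous.
Codon 3: AGC Ser / AGU Ser — synonymous.
Codon 4: CCU Pro / CCC Pro — synonymous.
Codon 5: ACG Thr / ACU Thr — synonymous.
Codon 6: UCA Ser / UCA Ser — identical.
Codon 7: AAU Asn / GCG Ala — nonsynonymous.
Codon 8: UAU Tyr / UAC Tyr — synonymous.
Codon 9: GGA Gly / GGA Gly — identical.
Nonsynonymous differences: 1 → different protein.

no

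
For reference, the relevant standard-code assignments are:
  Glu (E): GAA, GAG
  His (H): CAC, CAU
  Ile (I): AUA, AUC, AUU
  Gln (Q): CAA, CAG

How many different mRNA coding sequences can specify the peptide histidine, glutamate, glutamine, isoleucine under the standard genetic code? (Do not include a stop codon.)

His: 2 codons.
Glu: 2 codons.
Gln: 2 codons.
Ile: 3 codons.
2 × 2 × 2 × 3 = 24.

24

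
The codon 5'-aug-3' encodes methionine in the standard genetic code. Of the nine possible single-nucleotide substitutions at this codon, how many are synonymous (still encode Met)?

Position 1: none → 0 synonymous.
Position 2: none → 0 synonymous.
Position 3: none → 0 synonymous.
Total: 0 + 0 + 0 = 0.

0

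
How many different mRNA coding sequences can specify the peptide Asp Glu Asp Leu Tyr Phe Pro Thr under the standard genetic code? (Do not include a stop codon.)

3072

Asp: 2 codons.
Glu: 2 codons.
Asp: 2 codons.
Leu: 6 codons.
Tyr: 2 codons.
Phe: 2 codons.
Pro: 4 codons.
Thr: 4 codons.
2 × 2 × 2 × 6 × 2 × 2 × 4 × 4 = 3072.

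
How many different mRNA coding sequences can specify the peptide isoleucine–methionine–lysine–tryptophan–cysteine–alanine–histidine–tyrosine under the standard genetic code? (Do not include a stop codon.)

192

Ile: 3 codons.
Met: 1 codon.
Lys: 2 codons.
Trp: 1 codon.
Cys: 2 codons.
Ala: 4 codons.
His: 2 codons.
Tyr: 2 codons.
3 × 1 × 2 × 1 × 2 × 4 × 2 × 2 = 192.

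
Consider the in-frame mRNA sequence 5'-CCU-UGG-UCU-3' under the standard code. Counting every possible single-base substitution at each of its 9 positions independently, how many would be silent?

6

Codon 1 (CCU, Pro): 3 synonymous substitutions.
Codon 2 (UGG, Trp): 0 synonymous substitutions.
Codon 3 (UCU, Ser): 3 synonymous substitutions.
Total: 3 + 0 + 3 = 6.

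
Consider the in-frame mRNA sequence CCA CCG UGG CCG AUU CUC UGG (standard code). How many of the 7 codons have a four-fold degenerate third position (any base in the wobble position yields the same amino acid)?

4

Codon 1 CCA (Pro): third position 4-fold.
Codon 2 CCG (Pro): third position 4-fold.
Codon 3 UGG (Trp): third position 1-fold.
Codon 4 CCG (Pro): third position 4-fold.
Codon 5 AUU (Ile): third position 3-fold.
Codon 6 CUC (Leu): third position 4-fold.
Codon 7 UGG (Trp): third position 1-fold.
Four-fold degenerate third positions: 4.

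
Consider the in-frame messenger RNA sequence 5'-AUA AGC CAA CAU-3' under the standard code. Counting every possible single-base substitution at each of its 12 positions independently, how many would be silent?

Codon 1 (AUA, Ile): 2 synonymous substitutions.
Codon 2 (AGC, Ser): 1 synonymous substitution.
Codon 3 (CAA, Gln): 1 synonymous substitution.
Codon 4 (CAU, His): 1 synonymous substitution.
Total: 2 + 1 + 1 + 1 = 5.

5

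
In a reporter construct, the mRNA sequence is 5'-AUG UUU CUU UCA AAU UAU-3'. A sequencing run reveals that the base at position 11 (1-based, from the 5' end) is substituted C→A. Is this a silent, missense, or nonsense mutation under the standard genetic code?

Position 11 falls in codon 4: UCA → Ser.
After the substitution the codon is UAA → Stop.
The new codon is a stop codon, so this is a nonsense mutation.

nonsense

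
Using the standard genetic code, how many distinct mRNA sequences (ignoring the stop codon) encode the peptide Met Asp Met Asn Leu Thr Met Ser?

576

Met: 1 codon.
Asp: 2 codons.
Met: 1 codon.
Asn: 2 codons.
Leu: 6 codons.
Thr: 4 codons.
Met: 1 codon.
Ser: 6 codons.
1 × 2 × 1 × 2 × 6 × 4 × 1 × 6 = 576.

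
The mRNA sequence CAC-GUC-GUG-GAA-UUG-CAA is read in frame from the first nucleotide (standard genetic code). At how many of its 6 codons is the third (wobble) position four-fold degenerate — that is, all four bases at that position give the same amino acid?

Codon 1 CAC (His): third position 2-fold.
Codon 2 GUC (Val): third position 4-fold.
Codon 3 GUG (Val): third position 4-fold.
Codon 4 GAA (Glu): third position 2-fold.
Codon 5 UUG (Leu): third position 2-fold.
Codon 6 CAA (Gln): third position 2-fold.
Four-fold degenerate third positions: 2.

2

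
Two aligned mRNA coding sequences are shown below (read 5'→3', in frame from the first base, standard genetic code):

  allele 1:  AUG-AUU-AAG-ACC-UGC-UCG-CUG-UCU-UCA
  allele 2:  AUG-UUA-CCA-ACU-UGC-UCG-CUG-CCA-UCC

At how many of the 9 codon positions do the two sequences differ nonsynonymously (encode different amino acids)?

Codon 1: AUG Met / AUG Met — identical.
Codon 2: AUU Ile / UUA Leu — nonsynonymous.
Codon 3: AAG Lys / CCA Pro — nonsynonymous.
Codon 4: ACC Thr / ACU Thr — synonymous.
Codon 5: UGC Cys / UGC Cys — identical.
Codon 6: UCG Ser / UCG Ser — identical.
Codon 7: CUG Leu / CUG Leu — identical.
Codon 8: UCU Ser / CCA Pro — nonsynonymous.
Codon 9: UCA Ser / UCC Ser — synonymous.
Nonsynonymous differences: 3.

3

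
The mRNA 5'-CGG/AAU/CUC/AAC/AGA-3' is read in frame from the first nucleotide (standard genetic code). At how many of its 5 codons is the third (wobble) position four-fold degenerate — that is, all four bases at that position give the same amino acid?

Codon 1 CGG (Arg): third position 4-fold.
Codon 2 AAU (Asn): third position 2-fold.
Codon 3 CUC (Leu): third position 4-fold.
Codon 4 AAC (Asn): third position 2-fold.
Codon 5 AGA (Arg): third position 2-fold.
Four-fold degenerate third positions: 2.

2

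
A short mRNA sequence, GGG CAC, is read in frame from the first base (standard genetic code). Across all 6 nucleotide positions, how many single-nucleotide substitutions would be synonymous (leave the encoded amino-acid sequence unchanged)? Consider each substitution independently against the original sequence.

4

Codon 1 (GGG, Gly): 3 synonymous substitutions.
Codon 2 (CAC, His): 1 synonymous substitution.
Total: 3 + 1 = 4.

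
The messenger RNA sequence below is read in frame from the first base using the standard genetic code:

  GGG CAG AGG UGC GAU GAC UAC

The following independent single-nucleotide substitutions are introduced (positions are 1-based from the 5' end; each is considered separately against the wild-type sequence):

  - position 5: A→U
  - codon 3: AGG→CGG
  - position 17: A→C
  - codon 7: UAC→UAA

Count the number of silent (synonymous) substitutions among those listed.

1

Codon 2: CAG (Gln) → CUG (Leu) — missense.
Codon 3: AGG (Arg) → CGG (Arg) — synonymous.
Codon 6: GAC (Asp) → GCC (Ala) — missense.
Codon 7: UAC (Tyr) → UAA (Stop) — nonsense.
Synonymous: 1 of 4.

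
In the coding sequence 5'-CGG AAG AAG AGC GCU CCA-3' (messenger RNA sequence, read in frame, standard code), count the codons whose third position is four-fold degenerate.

Codon 1 CGG (Arg): third position 4-fold.
Codon 2 AAG (Lys): third position 2-fold.
Codon 3 AAG (Lys): third position 2-fold.
Codon 4 AGC (Ser): third position 2-fold.
Codon 5 GCU (Ala): third position 4-fold.
Codon 6 CCA (Pro): third position 4-fold.
Four-fold degenerate third positions: 3.

3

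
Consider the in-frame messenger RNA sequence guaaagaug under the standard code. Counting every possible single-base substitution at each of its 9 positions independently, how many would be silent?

Codon 1 (GUA, Val): 3 synonymous substitutions.
Codon 2 (AAG, Lys): 1 synonymous substitution.
Codon 3 (AUG, Met): 0 synonymous substitutions.
Total: 3 + 1 + 0 = 4.

4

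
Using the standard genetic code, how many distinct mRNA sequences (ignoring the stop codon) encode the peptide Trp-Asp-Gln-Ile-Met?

12

Trp: 1 codon.
Asp: 2 codons.
Gln: 2 codons.
Ile: 3 codons.
Met: 1 codon.
1 × 2 × 2 × 3 × 1 = 12.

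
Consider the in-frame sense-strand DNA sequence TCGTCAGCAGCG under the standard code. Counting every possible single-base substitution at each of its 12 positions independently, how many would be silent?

12

Codon 1 (TCG, Ser): 3 synonymous substitutions.
Codon 2 (TCA, Ser): 3 synonymous substitutions.
Codon 3 (GCA, Ala): 3 synonymous substitutions.
Codon 4 (GCG, Ala): 3 synonymous substitutions.
Total: 3 + 3 + 3 + 3 = 12.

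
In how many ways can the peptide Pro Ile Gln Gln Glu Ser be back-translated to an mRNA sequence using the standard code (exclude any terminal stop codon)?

Pro: 4 codons.
Ile: 3 codons.
Gln: 2 codons.
Gln: 2 codons.
Glu: 2 codons.
Ser: 6 codons.
4 × 3 × 2 × 2 × 2 × 6 = 576.

576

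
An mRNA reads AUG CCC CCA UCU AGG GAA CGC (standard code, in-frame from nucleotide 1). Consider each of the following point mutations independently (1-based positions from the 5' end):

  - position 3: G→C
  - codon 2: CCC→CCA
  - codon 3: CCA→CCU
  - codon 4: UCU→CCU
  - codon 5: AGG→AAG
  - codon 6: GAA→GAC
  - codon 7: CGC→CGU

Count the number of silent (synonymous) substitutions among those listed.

Codon 1: AUG (Met) → AUC (Ile) — missense.
Codon 2: CCC (Pro) → CCA (Pro) — synonymous.
Codon 3: CCA (Pro) → CCU (Pro) — synonymous.
Codon 4: UCU (Ser) → CCU (Pro) — missense.
Codon 5: AGG (Arg) → AAG (Lys) — missense.
Codon 6: GAA (Glu) → GAC (Asp) — missense.
Codon 7: CGC (Arg) → CGU (Arg) — synonymous.
Synonymous: 3 of 7.

3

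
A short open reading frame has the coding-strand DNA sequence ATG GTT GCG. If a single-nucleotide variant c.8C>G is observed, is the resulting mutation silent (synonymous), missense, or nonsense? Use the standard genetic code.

Position 8 falls in codon 3: GCG → Ala.
After the substitution the codon is GGG → Gly.
Ala ≠ Gly, so this is a missense mutation.

missense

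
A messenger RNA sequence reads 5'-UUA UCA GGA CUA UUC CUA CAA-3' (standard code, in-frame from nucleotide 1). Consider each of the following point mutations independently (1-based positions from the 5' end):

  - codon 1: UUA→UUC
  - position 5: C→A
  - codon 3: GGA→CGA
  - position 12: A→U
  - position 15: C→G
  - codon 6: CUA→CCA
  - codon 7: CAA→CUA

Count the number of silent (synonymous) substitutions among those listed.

Codon 1: UUA (Leu) → UUC (Phe) — missense.
Codon 2: UCA (Ser) → UAA (Stop) — nonsense.
Codon 3: GGA (Gly) → CGA (Arg) — missense.
Codon 4: CUA (Leu) → CUU (Leu) — synonymous.
Codon 5: UUC (Phe) → UUG (Leu) — missense.
Codon 6: CUA (Leu) → CCA (Pro) — missense.
Codon 7: CAA (Gln) → CUA (Leu) — missense.
Synonymous: 1 of 7.

1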